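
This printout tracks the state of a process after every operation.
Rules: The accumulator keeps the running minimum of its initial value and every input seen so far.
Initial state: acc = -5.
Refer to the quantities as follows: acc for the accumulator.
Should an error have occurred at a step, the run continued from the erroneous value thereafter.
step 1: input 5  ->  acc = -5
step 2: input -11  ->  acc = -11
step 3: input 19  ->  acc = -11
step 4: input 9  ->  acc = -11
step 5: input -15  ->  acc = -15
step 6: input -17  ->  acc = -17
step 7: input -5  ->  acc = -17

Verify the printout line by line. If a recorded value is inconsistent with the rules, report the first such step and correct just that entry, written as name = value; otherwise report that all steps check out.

Recomputing the run from the initial state:
step 1: acc = -5
step 2: acc = -11
step 3: acc = -11
step 4: acc = -11
step 5: acc = -15
step 6: acc = -17
step 7: acc = -17
This matches the printout at every step.

no error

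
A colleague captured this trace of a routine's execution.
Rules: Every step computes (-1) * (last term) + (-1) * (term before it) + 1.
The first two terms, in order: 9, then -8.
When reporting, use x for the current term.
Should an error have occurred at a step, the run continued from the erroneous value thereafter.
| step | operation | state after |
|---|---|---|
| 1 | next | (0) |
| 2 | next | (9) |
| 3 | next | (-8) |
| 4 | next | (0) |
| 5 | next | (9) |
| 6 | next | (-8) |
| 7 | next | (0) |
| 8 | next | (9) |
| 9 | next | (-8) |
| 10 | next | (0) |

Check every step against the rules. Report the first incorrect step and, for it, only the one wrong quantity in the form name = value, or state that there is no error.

no error

1. x = -1*(-8) + (-1)*(9) + (1) = 0 (in agreement)
2. x = -1*(0) + (-1)*(-8) + (1) = 9 (consistent with the trace)
3. x = -1*(9) + (-1)*(0) + (1) = -8 (agrees with the trace)
4. x = -1*(-8) + (-1)*(9) + (1) = 0 (agrees with the trace)
5. x = -1*(0) + (-1)*(-8) + (1) = 9 (no discrepancy)
6. x = -1*(9) + (-1)*(0) + (1) = -8 (checks out)
7. x = -1*(-8) + (-1)*(9) + (1) = 0 (consistent with the trace)
8. x = -1*(0) + (-1)*(-8) + (1) = 9 (consistent with the trace)
9. x = -1*(9) + (-1)*(0) + (1) = -8 (agrees with the trace)
10. x = -1*(-8) + (-1)*(9) + (1) = 0 (agrees with the trace)
Every step is consistent.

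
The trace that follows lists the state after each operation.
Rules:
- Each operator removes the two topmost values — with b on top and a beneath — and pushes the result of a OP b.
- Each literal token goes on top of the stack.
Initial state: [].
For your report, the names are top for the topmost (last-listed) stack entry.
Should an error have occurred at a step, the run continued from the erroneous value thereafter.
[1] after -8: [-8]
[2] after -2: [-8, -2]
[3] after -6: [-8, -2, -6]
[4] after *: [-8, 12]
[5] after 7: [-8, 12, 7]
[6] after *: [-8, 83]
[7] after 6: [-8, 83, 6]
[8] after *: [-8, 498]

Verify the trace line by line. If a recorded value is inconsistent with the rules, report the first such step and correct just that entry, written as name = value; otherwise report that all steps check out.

step 6, top = 84

step 1: push -8: top = -8 -> verified
step 2: push -2: top = -2 -> verified
step 3: push -6: top = -6 -> no discrepancy
step 4: -2 * -6 = 12 -> no discrepancy
step 5: push 7: top = 7 -> matches
step 6: 12 * 7 = 84 -> the trace disagrees here
So the first discrepancy is step 6, where the right value is top = 84.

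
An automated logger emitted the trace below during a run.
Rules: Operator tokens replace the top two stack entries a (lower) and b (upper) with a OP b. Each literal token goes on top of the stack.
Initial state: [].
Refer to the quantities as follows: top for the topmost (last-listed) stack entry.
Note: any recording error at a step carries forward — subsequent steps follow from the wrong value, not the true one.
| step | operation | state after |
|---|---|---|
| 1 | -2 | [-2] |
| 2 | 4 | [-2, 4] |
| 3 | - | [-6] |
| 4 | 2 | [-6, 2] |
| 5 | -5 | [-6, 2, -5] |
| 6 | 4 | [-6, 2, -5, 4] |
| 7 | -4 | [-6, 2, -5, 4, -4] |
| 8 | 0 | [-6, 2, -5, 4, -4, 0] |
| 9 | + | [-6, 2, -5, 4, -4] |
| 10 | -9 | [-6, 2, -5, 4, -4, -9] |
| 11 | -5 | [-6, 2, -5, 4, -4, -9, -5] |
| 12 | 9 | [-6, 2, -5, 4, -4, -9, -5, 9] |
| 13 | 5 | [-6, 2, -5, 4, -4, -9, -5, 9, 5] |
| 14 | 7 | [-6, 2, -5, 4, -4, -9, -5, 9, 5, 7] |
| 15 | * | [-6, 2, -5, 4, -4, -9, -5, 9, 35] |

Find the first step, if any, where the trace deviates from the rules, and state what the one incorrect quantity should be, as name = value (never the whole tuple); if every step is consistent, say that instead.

step 1: push -2: top = -2 -> consistent with the trace
step 2: push 4: top = 4 -> in agreement
step 3: -2 - 4 = -6 -> matches
step 4: push 2: top = 2 -> agrees with the trace
step 5: push -5: top = -5 -> consistent with the trace
step 6: push 4: top = 4 -> in agreement
step 7: push -4: top = -4 -> no discrepancy
step 8: push 0: top = 0 -> agrees with the trace
step 9: -4 + 0 = -4 -> consistent with the trace
step 10: push -9: top = -9 -> matches
step 11: push -5: top = -5 -> checks out
step 12: push 9: top = 9 -> consistent with the trace
step 13: push 5: top = 5 -> verified
step 14: push 7: top = 7 -> checks out
step 15: 5 * 7 = 35 -> same as recorded
No step deviates from the rules.

no error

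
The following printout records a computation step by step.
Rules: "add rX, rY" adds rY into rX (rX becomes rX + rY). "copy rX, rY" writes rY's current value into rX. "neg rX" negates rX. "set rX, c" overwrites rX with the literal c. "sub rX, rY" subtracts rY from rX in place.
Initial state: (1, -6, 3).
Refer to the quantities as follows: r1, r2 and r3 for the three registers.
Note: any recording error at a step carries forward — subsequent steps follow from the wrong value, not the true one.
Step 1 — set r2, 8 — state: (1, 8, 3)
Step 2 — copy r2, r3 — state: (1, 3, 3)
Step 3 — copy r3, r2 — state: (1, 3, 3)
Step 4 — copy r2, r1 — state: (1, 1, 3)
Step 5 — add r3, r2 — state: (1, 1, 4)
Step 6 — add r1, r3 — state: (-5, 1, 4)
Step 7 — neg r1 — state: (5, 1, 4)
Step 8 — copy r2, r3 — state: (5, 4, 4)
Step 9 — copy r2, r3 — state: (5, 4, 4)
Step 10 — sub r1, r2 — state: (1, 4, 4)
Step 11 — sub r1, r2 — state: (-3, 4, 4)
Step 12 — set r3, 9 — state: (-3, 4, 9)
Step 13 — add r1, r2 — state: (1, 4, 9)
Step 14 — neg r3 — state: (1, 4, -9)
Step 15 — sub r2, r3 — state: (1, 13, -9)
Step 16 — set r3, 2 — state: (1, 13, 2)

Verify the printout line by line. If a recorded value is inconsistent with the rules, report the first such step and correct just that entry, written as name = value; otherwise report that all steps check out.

Recomputing the run from the initial state:
step 1: r1 = 1, r2 = 8, r3 = 3
step 2: r1 = 1, r2 = 3, r3 = 3
step 3: r1 = 1, r2 = 3, r3 = 3
step 4: r1 = 1, r2 = 1, r3 = 3
step 5: r1 = 1, r2 = 1, r3 = 4
step 6: r1 = 5, r2 = 1, r3 = 4
step 7: r1 = -5, r2 = 1, r3 = 4
step 8: r1 = -5, r2 = 4, r3 = 4
step 9: r1 = -5, r2 = 4, r3 = 4
step 10: r1 = -9, r2 = 4, r3 = 4
step 11: r1 = -13, r2 = 4, r3 = 4
step 12: r1 = -13, r2 = 4, r3 = 9
step 13: r1 = -9, r2 = 4, r3 = 9
step 14: r1 = -9, r2 = 4, r3 = -9
step 15: r1 = -9, r2 = 13, r3 = -9
step 16: r1 = -9, r2 = 13, r3 = 2
The first disagreement with the printout is at step 6, where the value should be r1 = 5.

step 6, r1 = 5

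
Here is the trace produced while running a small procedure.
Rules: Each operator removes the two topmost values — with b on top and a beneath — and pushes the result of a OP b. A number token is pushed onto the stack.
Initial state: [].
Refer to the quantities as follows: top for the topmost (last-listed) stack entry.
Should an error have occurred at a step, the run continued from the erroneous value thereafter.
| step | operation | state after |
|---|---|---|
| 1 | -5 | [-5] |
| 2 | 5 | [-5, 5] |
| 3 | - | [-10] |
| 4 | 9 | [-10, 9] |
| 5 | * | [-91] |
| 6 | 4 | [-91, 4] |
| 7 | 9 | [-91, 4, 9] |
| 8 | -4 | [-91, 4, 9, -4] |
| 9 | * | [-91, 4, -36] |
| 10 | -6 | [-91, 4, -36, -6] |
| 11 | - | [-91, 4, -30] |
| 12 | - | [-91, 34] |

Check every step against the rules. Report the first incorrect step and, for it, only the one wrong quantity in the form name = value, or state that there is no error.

step 1: push -5: top = -5 -> confirmed correct
step 2: push 5: top = 5 -> consistent with the trace
step 3: -5 - 5 = -10 -> confirmed correct
step 4: push 9: top = 9 -> in agreement
step 5: -10 * 9 = -90 -> a discrepancy with the trace
The earliest wrong entry is at step 5: it should read top = -90.

step 5, top = -90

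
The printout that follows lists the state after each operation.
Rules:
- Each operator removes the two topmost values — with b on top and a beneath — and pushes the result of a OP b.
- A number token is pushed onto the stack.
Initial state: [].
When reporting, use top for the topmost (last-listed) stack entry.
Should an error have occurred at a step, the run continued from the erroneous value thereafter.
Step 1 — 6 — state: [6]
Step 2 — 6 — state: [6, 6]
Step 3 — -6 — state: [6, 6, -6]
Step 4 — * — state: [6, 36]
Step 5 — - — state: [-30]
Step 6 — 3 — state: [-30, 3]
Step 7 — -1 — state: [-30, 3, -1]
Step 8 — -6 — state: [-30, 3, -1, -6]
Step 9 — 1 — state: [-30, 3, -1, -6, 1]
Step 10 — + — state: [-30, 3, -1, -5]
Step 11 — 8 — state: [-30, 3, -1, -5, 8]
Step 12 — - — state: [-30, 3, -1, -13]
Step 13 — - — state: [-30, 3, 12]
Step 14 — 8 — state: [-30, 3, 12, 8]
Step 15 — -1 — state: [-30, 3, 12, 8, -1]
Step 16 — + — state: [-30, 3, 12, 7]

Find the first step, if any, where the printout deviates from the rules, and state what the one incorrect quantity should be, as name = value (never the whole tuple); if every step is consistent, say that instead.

step 4, top = -36

Step 1: push 6: top = 6 — in agreement.
Step 2: push 6: top = 6 — consistent with the printout.
Step 3: push -6: top = -6 — confirmed correct.
Step 4: 6 * -6 = -36 — this is not what the printout shows.
The earliest wrong entry is at step 4: it should read top = -36.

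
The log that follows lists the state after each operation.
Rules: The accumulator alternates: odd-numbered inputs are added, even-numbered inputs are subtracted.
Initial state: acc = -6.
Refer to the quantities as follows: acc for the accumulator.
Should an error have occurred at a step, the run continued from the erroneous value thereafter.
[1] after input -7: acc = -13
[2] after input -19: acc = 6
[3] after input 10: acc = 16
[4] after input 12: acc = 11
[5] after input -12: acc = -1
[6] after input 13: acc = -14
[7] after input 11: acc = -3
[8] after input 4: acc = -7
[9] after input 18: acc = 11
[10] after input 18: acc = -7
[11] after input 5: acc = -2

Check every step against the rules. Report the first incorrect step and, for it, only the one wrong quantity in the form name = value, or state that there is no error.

step 4, acc = 4

Recomputing the run from the initial state:
step 1: acc = -13
step 2: acc = 6
step 3: acc = 16
step 4: acc = 4
step 5: acc = -8
step 6: acc = -21
step 7: acc = -10
step 8: acc = -14
step 9: acc = 4
step 10: acc = -14
step 11: acc = -9
The first disagreement with the log is at step 4, where the value should be acc = 4.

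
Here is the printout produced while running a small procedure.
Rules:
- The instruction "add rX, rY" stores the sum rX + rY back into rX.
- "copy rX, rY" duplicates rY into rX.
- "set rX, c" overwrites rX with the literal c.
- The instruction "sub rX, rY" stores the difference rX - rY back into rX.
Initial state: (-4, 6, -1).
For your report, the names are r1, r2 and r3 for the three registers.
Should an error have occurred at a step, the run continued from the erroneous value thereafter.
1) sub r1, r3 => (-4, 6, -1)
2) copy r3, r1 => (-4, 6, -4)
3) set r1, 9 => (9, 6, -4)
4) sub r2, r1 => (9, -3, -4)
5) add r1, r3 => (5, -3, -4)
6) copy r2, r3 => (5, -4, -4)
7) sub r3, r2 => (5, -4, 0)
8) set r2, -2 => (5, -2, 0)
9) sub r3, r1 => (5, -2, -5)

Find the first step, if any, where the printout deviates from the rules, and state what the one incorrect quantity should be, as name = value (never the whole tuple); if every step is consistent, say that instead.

Recomputing the run from the initial state:
step 1: r1 = -3, r2 = 6, r3 = -1
step 2: r1 = -3, r2 = 6, r3 = -3
step 3: r1 = 9, r2 = 6, r3 = -3
step 4: r1 = 9, r2 = -3, r3 = -3
step 5: r1 = 6, r2 = -3, r3 = -3
step 6: r1 = 6, r2 = -3, r3 = -3
step 7: r1 = 6, r2 = -3, r3 = 0
step 8: r1 = 6, r2 = -2, r3 = 0
step 9: r1 = 6, r2 = -2, r3 = -6
The first disagreement with the printout is at step 1, where the value should be r1 = -3.

step 1, r1 = -3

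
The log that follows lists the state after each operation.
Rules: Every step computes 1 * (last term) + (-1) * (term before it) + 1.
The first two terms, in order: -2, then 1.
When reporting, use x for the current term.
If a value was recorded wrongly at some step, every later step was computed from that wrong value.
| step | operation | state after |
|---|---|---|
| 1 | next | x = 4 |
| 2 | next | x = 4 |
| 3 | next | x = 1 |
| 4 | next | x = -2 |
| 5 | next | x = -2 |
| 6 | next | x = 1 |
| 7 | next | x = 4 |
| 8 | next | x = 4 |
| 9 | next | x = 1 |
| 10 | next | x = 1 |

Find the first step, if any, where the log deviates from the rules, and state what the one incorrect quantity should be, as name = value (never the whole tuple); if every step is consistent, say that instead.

step 10, x = -2

1. x = 1*(1) + (-1)*(-2) + (1) = 4 (in agreement)
2. x = 1*(4) + (-1)*(1) + (1) = 4 (in agreement)
3. x = 1*(4) + (-1)*(4) + (1) = 1 (checks out)
4. x = 1*(1) + (-1)*(4) + (1) = -2 (in agreement)
5. x = 1*(-2) + (-1)*(1) + (1) = -2 (verified)
6. x = 1*(-2) + (-1)*(-2) + (1) = 1 (checks out)
7. x = 1*(1) + (-1)*(-2) + (1) = 4 (consistent with the log)
8. x = 1*(4) + (-1)*(1) + (1) = 4 (checks out)
9. x = 1*(4) + (-1)*(4) + (1) = 1 (matches)
10. x = 1*(1) + (-1)*(4) + (1) = -2 (the log disagrees here)
Step 10 is the first one off; corrected, x = -2.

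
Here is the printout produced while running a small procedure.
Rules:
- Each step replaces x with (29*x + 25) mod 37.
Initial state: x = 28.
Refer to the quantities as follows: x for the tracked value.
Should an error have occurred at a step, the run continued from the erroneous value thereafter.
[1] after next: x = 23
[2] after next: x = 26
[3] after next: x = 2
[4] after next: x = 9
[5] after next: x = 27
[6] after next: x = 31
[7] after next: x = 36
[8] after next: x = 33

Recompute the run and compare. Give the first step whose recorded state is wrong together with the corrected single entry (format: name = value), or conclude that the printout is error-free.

1. x = (29*28 + 25) mod 37 = 23 (verified)
2. x = (29*23 + 25) mod 37 = 26 (matches)
3. x = (29*26 + 25) mod 37 = 2 (matches)
4. x = (29*2 + 25) mod 37 = 9 (verified)
5. x = (29*9 + 25) mod 37 = 27 (matches)
6. x = (29*27 + 25) mod 37 = 31 (verified)
7. x = (29*31 + 25) mod 37 = 36 (agrees with the printout)
8. x = (29*36 + 25) mod 37 = 33 (same as recorded)
All steps check out; nothing to correct.

no error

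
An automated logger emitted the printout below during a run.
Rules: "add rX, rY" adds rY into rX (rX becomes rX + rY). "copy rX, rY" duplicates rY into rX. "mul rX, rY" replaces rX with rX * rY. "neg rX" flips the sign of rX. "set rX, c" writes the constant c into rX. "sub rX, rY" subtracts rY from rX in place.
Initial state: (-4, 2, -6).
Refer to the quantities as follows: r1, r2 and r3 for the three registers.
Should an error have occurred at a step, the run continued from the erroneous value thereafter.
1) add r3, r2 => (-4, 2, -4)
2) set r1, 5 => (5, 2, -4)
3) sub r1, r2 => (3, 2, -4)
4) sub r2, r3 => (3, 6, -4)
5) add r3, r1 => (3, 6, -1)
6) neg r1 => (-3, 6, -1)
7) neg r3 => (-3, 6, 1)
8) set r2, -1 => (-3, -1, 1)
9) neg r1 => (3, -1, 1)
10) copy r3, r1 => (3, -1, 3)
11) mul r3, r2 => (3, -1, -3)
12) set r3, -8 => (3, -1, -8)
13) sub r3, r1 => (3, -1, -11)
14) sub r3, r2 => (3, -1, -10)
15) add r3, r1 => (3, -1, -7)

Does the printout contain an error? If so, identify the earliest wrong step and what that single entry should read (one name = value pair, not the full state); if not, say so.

1. r3 = -6 + 2 = -4 (in agreement)
2. r1 = 5 (checks out)
3. r1 = 5 - 2 = 3 (exactly as logged)
4. r2 = 2 - -4 = 6 (consistent with the printout)
5. r3 = -4 + 3 = -1 (exactly as logged)
6. r1 = -(3) = -3 (matches)
7. r3 = -(-1) = 1 (consistent with the printout)
8. r2 = -1 (same as recorded)
9. r1 = -(-3) = 3 (same as recorded)
10. r3 = 3 (verified)
11. r3 = 3 * -1 = -3 (agrees with the printout)
12. r3 = -8 (consistent with the printout)
13. r3 = -8 - 3 = -11 (same as recorded)
14. r3 = -11 - -1 = -10 (in agreement)
15. r3 = -10 + 3 = -7 (in agreement)
All steps check out; nothing to correct.

no error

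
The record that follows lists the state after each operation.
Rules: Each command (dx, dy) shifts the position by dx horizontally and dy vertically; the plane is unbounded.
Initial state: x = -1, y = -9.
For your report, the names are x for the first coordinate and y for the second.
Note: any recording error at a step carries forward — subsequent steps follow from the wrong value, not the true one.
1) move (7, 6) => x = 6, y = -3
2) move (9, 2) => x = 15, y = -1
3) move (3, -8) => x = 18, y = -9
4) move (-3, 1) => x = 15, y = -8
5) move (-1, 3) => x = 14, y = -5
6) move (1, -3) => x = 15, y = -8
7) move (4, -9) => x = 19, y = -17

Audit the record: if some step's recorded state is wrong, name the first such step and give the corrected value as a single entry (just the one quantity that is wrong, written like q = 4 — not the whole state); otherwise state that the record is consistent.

no error

1. x = -1 + (7) = 6, y = -9 + (6) = -3 (no discrepancy)
2. x = 6 + (9) = 15, y = -3 + (2) = -1 (confirmed correct)
3. x = 15 + (3) = 18, y = -1 + (-8) = -9 (in agreement)
4. x = 18 + (-3) = 15, y = -9 + (1) = -8 (confirmed correct)
5. x = 15 + (-1) = 14, y = -8 + (3) = -5 (exactly as logged)
6. x = 14 + (1) = 15, y = -5 + (-3) = -8 (verified)
7. x = 15 + (4) = 19, y = -8 + (-9) = -17 (in agreement)
Every step is consistent.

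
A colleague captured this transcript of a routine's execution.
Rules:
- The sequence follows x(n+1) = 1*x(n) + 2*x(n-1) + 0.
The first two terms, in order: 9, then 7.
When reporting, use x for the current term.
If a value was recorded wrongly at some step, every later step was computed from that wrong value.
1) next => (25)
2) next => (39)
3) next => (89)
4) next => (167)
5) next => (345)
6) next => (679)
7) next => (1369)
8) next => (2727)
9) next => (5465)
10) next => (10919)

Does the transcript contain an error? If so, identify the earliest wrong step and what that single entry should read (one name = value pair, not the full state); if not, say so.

Recomputing the run from the initial state:
step 1: x = 25
step 2: x = 39
step 3: x = 89
step 4: x = 167
step 5: x = 345
step 6: x = 679
step 7: x = 1369
step 8: x = 2727
step 9: x = 5465
step 10: x = 10919
This matches the transcript at every step.

no error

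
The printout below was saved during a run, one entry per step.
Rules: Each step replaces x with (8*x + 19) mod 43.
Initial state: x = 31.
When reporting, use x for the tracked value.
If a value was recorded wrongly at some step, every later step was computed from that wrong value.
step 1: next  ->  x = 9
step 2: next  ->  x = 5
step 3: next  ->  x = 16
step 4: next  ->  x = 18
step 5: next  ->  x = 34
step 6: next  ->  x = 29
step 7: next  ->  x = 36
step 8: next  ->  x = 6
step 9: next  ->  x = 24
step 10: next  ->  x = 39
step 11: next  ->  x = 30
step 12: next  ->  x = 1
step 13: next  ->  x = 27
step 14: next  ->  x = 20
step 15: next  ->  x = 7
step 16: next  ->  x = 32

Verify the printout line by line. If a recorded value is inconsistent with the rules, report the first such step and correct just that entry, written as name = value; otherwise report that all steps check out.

Recomputing the run from the initial state:
step 1: x = 9
step 2: x = 5
step 3: x = 16
step 4: x = 18
step 5: x = 34
step 6: x = 33
step 7: x = 25
step 8: x = 4
step 9: x = 8
step 10: x = 40
step 11: x = 38
step 12: x = 22
step 13: x = 23
step 14: x = 31
step 15: x = 9
step 16: x = 5
The first disagreement with the printout is at step 6, where the value should be x = 33.

step 6, x = 33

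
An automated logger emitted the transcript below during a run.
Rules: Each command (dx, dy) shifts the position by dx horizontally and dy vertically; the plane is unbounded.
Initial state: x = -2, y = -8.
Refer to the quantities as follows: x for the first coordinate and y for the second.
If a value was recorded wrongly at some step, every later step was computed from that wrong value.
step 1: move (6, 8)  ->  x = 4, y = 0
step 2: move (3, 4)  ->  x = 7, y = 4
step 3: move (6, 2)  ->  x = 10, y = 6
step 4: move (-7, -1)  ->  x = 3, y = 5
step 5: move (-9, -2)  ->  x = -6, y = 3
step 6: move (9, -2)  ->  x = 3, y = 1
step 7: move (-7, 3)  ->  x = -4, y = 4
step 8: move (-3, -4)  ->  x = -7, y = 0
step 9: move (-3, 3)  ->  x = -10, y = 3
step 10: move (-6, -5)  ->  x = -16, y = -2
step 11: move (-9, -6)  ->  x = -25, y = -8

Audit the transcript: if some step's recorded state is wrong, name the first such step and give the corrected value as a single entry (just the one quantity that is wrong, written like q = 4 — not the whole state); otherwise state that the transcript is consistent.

step 3, x = 13

Recomputing the run from the initial state:
step 1: x = 4, y = 0
step 2: x = 7, y = 4
step 3: x = 13, y = 6
step 4: x = 6, y = 5
step 5: x = -3, y = 3
step 6: x = 6, y = 1
step 7: x = -1, y = 4
step 8: x = -4, y = 0
step 9: x = -7, y = 3
step 10: x = -13, y = -2
step 11: x = -22, y = -8
The first disagreement with the transcript is at step 3, where the value should be x = 13.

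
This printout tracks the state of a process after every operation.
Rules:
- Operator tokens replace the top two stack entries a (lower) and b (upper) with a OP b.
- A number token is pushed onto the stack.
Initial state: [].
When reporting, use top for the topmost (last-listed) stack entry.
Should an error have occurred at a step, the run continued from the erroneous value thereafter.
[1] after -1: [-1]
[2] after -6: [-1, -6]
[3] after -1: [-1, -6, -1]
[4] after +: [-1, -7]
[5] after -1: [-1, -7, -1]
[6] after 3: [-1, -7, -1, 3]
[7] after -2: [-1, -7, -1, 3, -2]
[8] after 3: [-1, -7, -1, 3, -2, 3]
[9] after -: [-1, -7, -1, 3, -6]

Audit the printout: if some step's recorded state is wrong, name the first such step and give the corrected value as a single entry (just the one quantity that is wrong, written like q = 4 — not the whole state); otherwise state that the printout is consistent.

Recomputing the run from the initial state:
step 1: [-1]
step 2: [-1, -6]
step 3: [-1, -6, -1]
step 4: [-1, -7]
step 5: [-1, -7, -1]
step 6: [-1, -7, -1, 3]
step 7: [-1, -7, -1, 3, -2]
step 8: [-1, -7, -1, 3, -2, 3]
step 9: [-1, -7, -1, 3, -5]
The first disagreement with the printout is at step 9, where the value should be top = -5.

step 9, top = -5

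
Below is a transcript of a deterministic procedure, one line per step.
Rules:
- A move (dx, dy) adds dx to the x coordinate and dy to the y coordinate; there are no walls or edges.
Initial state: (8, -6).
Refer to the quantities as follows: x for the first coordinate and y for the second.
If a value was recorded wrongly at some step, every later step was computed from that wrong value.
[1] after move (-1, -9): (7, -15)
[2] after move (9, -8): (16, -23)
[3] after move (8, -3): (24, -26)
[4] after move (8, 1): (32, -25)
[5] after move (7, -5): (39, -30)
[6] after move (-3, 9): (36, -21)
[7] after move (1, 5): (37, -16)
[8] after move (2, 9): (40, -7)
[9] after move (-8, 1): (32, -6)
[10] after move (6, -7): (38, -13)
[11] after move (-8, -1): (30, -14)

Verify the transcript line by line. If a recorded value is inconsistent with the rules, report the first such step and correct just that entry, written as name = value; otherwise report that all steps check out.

Recomputing the run from the initial state:
step 1: x = 7, y = -15
step 2: x = 16, y = -23
step 3: x = 24, y = -26
step 4: x = 32, y = -25
step 5: x = 39, y = -30
step 6: x = 36, y = -21
step 7: x = 37, y = -16
step 8: x = 39, y = -7
step 9: x = 31, y = -6
step 10: x = 37, y = -13
step 11: x = 29, y = -14
The first disagreement with the transcript is at step 8, where the value should be x = 39.

step 8, x = 39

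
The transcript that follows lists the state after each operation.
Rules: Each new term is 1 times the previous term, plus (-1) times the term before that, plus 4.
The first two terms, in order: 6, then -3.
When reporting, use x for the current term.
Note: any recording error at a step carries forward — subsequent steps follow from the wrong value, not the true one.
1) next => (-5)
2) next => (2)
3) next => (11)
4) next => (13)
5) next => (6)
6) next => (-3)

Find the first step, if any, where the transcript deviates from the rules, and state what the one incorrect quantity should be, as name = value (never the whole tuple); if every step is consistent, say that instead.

step 1: x = 1*(-3) + (-1)*(6) + (4) = -5 -> in agreement
step 2: x = 1*(-5) + (-1)*(-3) + (4) = 2 -> confirmed correct
step 3: x = 1*(2) + (-1)*(-5) + (4) = 11 -> exactly as logged
step 4: x = 1*(11) + (-1)*(2) + (4) = 13 -> consistent with the transcript
step 5: x = 1*(13) + (-1)*(11) + (4) = 6 -> no discrepancy
step 6: x = 1*(6) + (-1)*(13) + (4) = -3 -> matches
No step deviates from the rules.

no error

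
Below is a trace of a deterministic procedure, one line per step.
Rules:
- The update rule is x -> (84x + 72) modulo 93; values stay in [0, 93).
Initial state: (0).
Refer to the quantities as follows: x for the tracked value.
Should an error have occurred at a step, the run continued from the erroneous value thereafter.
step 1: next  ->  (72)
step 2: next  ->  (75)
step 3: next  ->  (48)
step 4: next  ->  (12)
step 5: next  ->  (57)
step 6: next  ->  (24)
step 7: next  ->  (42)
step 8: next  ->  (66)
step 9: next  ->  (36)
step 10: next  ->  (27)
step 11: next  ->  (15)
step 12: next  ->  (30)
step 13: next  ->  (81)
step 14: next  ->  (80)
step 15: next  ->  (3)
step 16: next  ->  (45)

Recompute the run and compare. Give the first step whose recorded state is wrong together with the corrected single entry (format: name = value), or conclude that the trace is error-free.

Recomputing the run from the initial state:
step 1: x = 72
step 2: x = 75
step 3: x = 48
step 4: x = 12
step 5: x = 57
step 6: x = 24
step 7: x = 42
step 8: x = 66
step 9: x = 36
step 10: x = 27
step 11: x = 15
step 12: x = 30
step 13: x = 81
step 14: x = 87
step 15: x = 33
step 16: x = 54
The first disagreement with the trace is at step 14, where the value should be x = 87.

step 14, x = 87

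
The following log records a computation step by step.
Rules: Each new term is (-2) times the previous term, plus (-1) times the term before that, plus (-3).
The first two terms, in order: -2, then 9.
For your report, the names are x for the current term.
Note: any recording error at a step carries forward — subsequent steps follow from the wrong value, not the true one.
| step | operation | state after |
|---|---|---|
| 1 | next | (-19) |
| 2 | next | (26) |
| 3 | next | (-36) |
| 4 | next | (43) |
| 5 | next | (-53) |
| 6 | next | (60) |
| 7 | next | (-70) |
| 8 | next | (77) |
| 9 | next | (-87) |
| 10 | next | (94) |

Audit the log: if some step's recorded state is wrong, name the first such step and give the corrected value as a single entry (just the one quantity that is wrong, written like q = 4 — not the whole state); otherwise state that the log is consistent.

no error

Step 1: x = -2*(9) + (-1)*(-2) + (-3) = -19 — consistent with the log.
Step 2: x = -2*(-19) + (-1)*(9) + (-3) = 26 — matches.
Step 3: x = -2*(26) + (-1)*(-19) + (-3) = -36 — in agreement.
Step 4: x = -2*(-36) + (-1)*(26) + (-3) = 43 — in agreement.
Step 5: x = -2*(43) + (-1)*(-36) + (-3) = -53 — no discrepancy.
Step 6: x = -2*(-53) + (-1)*(43) + (-3) = 60 — exactly as logged.
Step 7: x = -2*(60) + (-1)*(-53) + (-3) = -70 — verified.
Step 8: x = -2*(-70) + (-1)*(60) + (-3) = 77 — confirmed correct.
Step 9: x = -2*(77) + (-1)*(-70) + (-3) = -87 — confirmed correct.
Step 10: x = -2*(-87) + (-1)*(77) + (-3) = 94 — same as recorded.
The whole run recomputes cleanly — no discrepancies.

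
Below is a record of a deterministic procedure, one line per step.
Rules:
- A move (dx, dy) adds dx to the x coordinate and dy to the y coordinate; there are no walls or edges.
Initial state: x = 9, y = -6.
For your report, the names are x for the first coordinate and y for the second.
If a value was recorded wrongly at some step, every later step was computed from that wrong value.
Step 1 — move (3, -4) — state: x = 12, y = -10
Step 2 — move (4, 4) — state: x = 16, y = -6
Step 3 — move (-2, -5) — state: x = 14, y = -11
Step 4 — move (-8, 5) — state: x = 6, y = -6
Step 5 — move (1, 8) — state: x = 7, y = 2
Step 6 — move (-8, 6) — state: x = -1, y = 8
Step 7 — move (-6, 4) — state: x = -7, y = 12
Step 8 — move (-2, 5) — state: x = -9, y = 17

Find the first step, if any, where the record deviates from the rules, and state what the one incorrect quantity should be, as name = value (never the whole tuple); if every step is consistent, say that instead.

no error

step 1: x = 9 + (3) = 12, y = -6 + (-4) = -10 -> in agreement
step 2: x = 12 + (4) = 16, y = -10 + (4) = -6 -> in agreement
step 3: x = 16 + (-2) = 14, y = -6 + (-5) = -11 -> confirmed correct
step 4: x = 14 + (-8) = 6, y = -11 + (5) = -6 -> no discrepancy
step 5: x = 6 + (1) = 7, y = -6 + (8) = 2 -> same as recorded
step 6: x = 7 + (-8) = -1, y = 2 + (6) = 8 -> consistent with the record
step 7: x = -1 + (-6) = -7, y = 8 + (4) = 12 -> checks out
step 8: x = -7 + (-2) = -9, y = 12 + (5) = 17 -> consistent with the record
Each recorded entry agrees with the recomputation.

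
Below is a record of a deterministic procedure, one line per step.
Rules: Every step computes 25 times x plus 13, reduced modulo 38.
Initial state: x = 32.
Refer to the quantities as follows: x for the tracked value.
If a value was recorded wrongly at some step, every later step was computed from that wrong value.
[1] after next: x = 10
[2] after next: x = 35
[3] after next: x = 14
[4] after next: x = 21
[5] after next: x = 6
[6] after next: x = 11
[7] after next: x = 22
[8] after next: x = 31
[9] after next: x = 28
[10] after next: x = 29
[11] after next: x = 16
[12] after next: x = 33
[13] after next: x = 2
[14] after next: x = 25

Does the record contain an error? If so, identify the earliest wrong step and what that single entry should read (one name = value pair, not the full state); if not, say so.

step 1, x = 15

Step 1: x = (25*32 + 13) mod 38 = 15 — the record has a different value.
That makes step 1 the first incorrect line — x = 15 is what it should show.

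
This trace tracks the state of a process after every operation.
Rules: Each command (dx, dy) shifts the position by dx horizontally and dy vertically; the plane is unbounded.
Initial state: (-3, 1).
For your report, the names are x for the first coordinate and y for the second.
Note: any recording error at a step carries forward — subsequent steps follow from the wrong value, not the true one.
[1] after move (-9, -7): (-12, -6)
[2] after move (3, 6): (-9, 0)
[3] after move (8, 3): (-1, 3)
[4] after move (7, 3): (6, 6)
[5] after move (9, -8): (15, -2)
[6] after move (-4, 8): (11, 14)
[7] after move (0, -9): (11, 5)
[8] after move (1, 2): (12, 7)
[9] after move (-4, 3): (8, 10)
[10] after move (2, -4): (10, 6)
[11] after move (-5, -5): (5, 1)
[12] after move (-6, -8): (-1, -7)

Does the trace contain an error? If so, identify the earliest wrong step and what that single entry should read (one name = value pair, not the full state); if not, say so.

Recomputing the run from the initial state:
step 1: x = -12, y = -6
step 2: x = -9, y = 0
step 3: x = -1, y = 3
step 4: x = 6, y = 6
step 5: x = 15, y = -2
step 6: x = 11, y = 6
step 7: x = 11, y = -3
step 8: x = 12, y = -1
step 9: x = 8, y = 2
step 10: x = 10, y = -2
step 11: x = 5, y = -7
step 12: x = -1, y = -15
The first disagreement with the trace is at step 6, where the value should be y = 6.

step 6, y = 6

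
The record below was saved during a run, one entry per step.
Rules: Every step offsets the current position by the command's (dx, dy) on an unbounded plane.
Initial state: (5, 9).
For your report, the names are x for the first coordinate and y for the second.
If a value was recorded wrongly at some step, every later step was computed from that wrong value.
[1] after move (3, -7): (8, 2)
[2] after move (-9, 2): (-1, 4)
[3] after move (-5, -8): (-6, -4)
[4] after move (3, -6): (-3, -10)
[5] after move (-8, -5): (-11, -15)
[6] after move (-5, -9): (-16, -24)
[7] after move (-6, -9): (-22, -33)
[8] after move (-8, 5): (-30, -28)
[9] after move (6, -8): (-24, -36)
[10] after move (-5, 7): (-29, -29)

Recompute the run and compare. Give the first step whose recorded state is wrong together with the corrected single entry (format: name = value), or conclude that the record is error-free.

no error

Recomputing the run from the initial state:
step 1: x = 8, y = 2
step 2: x = -1, y = 4
step 3: x = -6, y = -4
step 4: x = -3, y = -10
step 5: x = -11, y = -15
step 6: x = -16, y = -24
step 7: x = -22, y = -33
step 8: x = -30, y = -28
step 9: x = -24, y = -36
step 10: x = -29, y = -29
This matches the record at every step.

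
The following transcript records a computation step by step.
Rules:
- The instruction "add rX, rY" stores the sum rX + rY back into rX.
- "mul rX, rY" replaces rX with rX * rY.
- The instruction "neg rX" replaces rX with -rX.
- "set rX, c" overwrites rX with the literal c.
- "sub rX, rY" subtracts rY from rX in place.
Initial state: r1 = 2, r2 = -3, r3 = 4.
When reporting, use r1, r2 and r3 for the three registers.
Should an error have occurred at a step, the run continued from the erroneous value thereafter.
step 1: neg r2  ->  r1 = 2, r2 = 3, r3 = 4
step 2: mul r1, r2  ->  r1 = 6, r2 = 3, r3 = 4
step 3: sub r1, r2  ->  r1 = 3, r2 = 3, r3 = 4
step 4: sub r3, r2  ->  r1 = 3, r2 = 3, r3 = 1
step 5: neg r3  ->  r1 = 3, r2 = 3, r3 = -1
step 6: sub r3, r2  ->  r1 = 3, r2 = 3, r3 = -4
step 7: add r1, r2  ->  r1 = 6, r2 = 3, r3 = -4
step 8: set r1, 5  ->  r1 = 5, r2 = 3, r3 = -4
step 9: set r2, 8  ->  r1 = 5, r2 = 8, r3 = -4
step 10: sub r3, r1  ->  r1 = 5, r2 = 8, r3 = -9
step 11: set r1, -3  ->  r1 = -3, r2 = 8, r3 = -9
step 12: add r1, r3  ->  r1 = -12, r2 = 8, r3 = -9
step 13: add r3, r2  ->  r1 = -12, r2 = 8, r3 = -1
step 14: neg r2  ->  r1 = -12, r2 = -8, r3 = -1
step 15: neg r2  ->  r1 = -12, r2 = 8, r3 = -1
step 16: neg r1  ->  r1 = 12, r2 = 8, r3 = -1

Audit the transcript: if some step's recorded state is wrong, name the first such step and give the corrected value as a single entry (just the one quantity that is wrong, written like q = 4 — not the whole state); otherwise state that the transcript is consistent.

no error

Recomputing the run from the initial state:
step 1: r1 = 2, r2 = 3, r3 = 4
step 2: r1 = 6, r2 = 3, r3 = 4
step 3: r1 = 3, r2 = 3, r3 = 4
step 4: r1 = 3, r2 = 3, r3 = 1
step 5: r1 = 3, r2 = 3, r3 = -1
step 6: r1 = 3, r2 = 3, r3 = -4
step 7: r1 = 6, r2 = 3, r3 = -4
step 8: r1 = 5, r2 = 3, r3 = -4
step 9: r1 = 5, r2 = 8, r3 = -4
step 10: r1 = 5, r2 = 8, r3 = -9
step 11: r1 = -3, r2 = 8, r3 = -9
step 12: r1 = -12, r2 = 8, r3 = -9
step 13: r1 = -12, r2 = 8, r3 = -1
step 14: r1 = -12, r2 = -8, r3 = -1
step 15: r1 = -12, r2 = 8, r3 = -1
step 16: r1 = 12, r2 = 8, r3 = -1
This matches the transcript at every step.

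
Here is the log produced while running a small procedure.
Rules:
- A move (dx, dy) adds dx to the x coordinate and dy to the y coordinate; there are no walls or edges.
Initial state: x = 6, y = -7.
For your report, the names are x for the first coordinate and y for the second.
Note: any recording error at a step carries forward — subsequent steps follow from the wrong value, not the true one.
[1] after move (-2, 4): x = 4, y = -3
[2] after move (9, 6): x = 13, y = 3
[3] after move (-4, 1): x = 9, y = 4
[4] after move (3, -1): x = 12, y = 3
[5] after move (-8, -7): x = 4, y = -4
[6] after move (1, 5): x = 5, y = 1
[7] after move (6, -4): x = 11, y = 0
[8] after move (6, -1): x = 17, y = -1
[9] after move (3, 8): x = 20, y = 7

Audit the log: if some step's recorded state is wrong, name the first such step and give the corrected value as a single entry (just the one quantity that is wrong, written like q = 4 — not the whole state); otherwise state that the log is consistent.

step 7, y = -3

Recomputing the run from the initial state:
step 1: x = 4, y = -3
step 2: x = 13, y = 3
step 3: x = 9, y = 4
step 4: x = 12, y = 3
step 5: x = 4, y = -4
step 6: x = 5, y = 1
step 7: x = 11, y = -3
step 8: x = 17, y = -4
step 9: x = 20, y = 4
The first disagreement with the log is at step 7, where the value should be y = -3.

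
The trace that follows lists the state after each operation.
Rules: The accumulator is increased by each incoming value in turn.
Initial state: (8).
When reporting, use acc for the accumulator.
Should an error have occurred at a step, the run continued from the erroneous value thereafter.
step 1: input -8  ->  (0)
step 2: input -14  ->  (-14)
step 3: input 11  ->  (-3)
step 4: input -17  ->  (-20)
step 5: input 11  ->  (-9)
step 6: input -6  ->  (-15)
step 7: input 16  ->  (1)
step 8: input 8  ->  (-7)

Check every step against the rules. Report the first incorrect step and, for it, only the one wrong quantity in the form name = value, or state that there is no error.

Step 1: acc = 8 + -8 = 0 — verified.
Step 2: acc = 0 + -14 = -14 — exactly as logged.
Step 3: acc = -14 + 11 = -3 — exactly as logged.
Step 4: acc = -3 + -17 = -20 — agrees with the trace.
Step 5: acc = -20 + 11 = -9 — agrees with the trace.
Step 6: acc = -9 + -6 = -15 — verified.
Step 7: acc = -15 + 16 = 1 — confirmed correct.
Step 8: acc = 1 + 8 = 9 — the trace has a different value.
The audit stops at step 8: the recorded entry is wrong and should be acc = 9.

step 8, acc = 9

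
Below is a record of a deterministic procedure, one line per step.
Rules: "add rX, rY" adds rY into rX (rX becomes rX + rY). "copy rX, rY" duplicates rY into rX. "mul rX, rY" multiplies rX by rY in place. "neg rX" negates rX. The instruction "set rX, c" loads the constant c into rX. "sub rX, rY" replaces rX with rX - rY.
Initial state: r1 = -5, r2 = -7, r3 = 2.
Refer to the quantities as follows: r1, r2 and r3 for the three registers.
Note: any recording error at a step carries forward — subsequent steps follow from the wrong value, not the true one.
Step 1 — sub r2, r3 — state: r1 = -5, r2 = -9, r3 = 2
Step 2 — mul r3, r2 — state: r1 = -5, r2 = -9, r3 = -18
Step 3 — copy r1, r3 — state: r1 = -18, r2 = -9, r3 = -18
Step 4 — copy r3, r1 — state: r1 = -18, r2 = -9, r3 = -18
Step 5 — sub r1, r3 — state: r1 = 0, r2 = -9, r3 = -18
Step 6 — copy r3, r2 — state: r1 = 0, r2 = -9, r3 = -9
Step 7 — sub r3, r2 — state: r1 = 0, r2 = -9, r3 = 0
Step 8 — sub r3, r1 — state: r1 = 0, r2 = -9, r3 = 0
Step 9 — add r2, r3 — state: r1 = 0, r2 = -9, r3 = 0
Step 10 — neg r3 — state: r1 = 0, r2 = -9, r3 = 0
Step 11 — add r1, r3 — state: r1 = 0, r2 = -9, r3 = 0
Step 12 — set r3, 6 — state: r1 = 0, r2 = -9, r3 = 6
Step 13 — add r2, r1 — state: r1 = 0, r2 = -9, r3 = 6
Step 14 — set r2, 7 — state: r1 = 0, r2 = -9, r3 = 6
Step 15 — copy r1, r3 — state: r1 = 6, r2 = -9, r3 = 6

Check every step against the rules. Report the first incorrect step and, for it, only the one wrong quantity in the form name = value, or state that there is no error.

Step 1: r2 = -7 - 2 = -9 — exactly as logged.
Step 2: r3 = 2 * -9 = -18 — in agreement.
Step 3: r1 = -18 — agrees with the record.
Step 4: r3 = -18 — consistent with the record.
Step 5: r1 = -18 - -18 = 0 — verified.
Step 6: r3 = -9 — matches.
Step 7: r3 = -9 - -9 = 0 — verified.
Step 8: r3 = 0 - 0 = 0 — in agreement.
Step 9: r2 = -9 + 0 = -9 — same as recorded.
Step 10: r3 = -(0) = 0 — verified.
Step 11: r1 = 0 + 0 = 0 — consistent with the record.
Step 12: r3 = 6 — confirmed correct.
Step 13: r2 = -9 + 0 = -9 — checks out.
Step 14: r2 = 7 — the recorded entry deviates here.
So the first discrepancy is step 14, where the right value is r2 = 7.

step 14, r2 = 7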